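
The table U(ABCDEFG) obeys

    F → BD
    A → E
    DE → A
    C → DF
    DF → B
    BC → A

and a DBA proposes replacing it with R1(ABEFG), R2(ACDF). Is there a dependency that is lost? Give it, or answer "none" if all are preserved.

DE → A

Check DE → A: no single fragment contains all of {ADE}, and the restricted closure of {DE} across the fragments never reaches {A}.
F → BD is preserved.
A → E is preserved.
C → DF is preserved.
DF → B is preserved.
BC → A is preserved.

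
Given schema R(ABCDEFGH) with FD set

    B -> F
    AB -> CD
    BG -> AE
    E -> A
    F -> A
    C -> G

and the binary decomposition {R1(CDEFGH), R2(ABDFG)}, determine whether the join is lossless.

No

Common attributes: R1 ∩ R2 = {DFG}.
Closure of {DFG}: F → A applies, adding A. So (DFG)⁺ = {ADFG}.
The closure contains neither all of R1 = {CDEFGH} nor all of R2 = {ABDFG}, so the common attributes are not a superkey of either fragment. The join is lossy.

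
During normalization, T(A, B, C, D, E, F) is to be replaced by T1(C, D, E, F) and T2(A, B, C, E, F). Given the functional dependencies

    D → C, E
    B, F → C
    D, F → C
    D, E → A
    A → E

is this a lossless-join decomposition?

Common attributes: T1 ∩ T2 = {C, E, F}.
No dependency enlarges {C, E, F}, so (C, E, F)⁺ = {C, E, F}.
The closure contains neither all of T1 = {C, D, E, F} nor all of T2 = {A, B, C, E, F}, so the common attributes are not a superkey of either fragment. The join is lossy.

No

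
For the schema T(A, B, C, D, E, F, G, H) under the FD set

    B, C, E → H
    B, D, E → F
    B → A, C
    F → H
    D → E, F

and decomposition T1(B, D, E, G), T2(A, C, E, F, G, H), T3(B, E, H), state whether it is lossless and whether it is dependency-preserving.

lossy and not dependency-preserving

Lossless test (chase): Rows 1 and 3 agree on B; apply B→A, C and equate their A, C entries. Rows 1 and 3 agree on B, C, E; apply B, C, E→H and equate their H entries. No row becomes fully distinguished — the join is lossy.
Dependency preservation: the restricted closure of {B, D, E} across the fragments never reaches {F}, so B, D, E → F cannot be enforced without a join — not preserved.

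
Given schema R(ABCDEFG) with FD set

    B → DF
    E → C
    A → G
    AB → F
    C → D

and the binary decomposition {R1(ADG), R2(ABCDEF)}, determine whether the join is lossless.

Common attributes: R1 ∩ R2 = {AD}.
Closure of {AD}: A → G applies, adding G. So (AD)⁺ = {ADG}.
This closure contains every attribute of R1, so R1 ∩ R2 → R1. The join is lossless.

Yes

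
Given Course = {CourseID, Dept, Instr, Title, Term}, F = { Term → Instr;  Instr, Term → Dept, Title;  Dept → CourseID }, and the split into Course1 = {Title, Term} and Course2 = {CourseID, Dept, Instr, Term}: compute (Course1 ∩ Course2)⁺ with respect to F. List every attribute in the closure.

Course1 ∩ Course2 = {Term}.
Term → Instr applies, adding Instr
Instr, Term → Dept, Title applies, adding Dept, Title
Dept → CourseID applies, adding CourseID
Closure: {CourseID, Dept, Instr, Title, Term}.

CourseID, Dept, Instr, Title, Term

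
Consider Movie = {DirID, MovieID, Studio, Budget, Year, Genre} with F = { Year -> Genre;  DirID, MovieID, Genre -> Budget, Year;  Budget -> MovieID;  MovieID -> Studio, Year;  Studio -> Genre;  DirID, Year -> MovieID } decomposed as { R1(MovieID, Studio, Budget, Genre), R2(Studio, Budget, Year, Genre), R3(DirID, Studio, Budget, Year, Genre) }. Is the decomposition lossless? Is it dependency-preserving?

lossless but not dependency-preserving

Lossless test (chase): Rows 1 and 2 agree on Budget; apply Budget→MovieID and equate their MovieID entries. Rows 1 and 3 agree on Budget; apply Budget→MovieID and equate their MovieID entries. Rows 1 and 2 agree on MovieID; apply MovieID→Studio, Year and equate their Studio, Year entries. Row 3 is now all distinguished symbols — the join is lossless.
Dependency preservation: the restricted closure of {DirID, MovieID, Genre} across the fragments never reaches {Budget, Year}, so DirID, MovieID, Genre → Budget, Year cannot be enforced without a join — not preserved.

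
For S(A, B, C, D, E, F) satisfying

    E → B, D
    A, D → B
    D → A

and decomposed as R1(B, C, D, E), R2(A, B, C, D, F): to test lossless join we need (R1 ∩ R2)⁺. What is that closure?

R1 ∩ R2 = {B, C, D}.
D → A applies, adding A
Closure: {A, B, C, D}.

A, B, C, D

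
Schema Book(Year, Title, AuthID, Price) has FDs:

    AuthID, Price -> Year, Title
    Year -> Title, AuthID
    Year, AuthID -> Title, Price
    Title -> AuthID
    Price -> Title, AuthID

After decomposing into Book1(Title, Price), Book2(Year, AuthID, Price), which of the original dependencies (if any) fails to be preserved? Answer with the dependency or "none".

Check Title → AuthID: no single fragment contains all of {Title, AuthID}, and the restricted closure of {Title} across the fragments never reaches {AuthID}.
AuthID, Price → Year, Title is preserved.
Year → Title, AuthID is preserved.
Year, AuthID → Title, Price is preserved.
Price → Title, AuthID is preserved.

Title -> AuthID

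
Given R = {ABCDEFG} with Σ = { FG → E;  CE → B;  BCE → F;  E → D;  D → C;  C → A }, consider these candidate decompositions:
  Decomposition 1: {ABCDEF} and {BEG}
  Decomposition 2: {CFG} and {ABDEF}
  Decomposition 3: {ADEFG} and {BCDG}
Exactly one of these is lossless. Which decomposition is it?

Decomposition 1: common = {BE}, closure = {ABCDEF} → lossless.
Decomposition 2: common = {F}, closure = {F} → lossy.
Decomposition 3: common = {DG}, closure = {ACDG} → lossy.

Decomposition 1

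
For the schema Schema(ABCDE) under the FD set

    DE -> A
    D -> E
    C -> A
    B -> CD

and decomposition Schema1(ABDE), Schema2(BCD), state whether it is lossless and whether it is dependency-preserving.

lossless but not dependency-preserving

Lossless test: (BD)⁺ = {ABCDE}, which contains all of one fragment — lossless.
Dependency preservation: the restricted closure of {C} across the fragments never reaches {A}, so C → A cannot be enforced without a join — not preserved.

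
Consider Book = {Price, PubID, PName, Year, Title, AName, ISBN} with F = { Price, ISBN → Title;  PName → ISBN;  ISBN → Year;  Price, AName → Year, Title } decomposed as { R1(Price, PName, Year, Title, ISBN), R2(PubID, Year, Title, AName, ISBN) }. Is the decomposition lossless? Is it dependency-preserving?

Lossless test: (Year, Title, ISBN)⁺ = {Year, Title, ISBN}, which is a superkey of neither fragment — lossy.
Dependency preservation: the restricted closure of {Price, AName} across the fragments never reaches {Year, Title}, so Price, AName → Year, Title cannot be enforced without a join — not preserved.

lossy and not dependency-preserving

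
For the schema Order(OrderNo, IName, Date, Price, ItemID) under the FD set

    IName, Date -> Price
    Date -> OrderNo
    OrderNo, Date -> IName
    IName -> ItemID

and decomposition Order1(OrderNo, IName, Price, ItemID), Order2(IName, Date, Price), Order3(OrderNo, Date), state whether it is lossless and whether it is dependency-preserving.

Lossless test (chase): Rows 2 and 3 agree on Date; apply Date→OrderNo and equate their OrderNo entries. Rows 2 and 3 agree on OrderNo, Date; apply OrderNo, Date→IName and equate their IName entries. Rows 1 and 2 agree on IName; apply IName→ItemID and equate their ItemID entries. Rows 1 and 3 agree on IName; apply IName→ItemID and equate their ItemID entries. Rows 2 and 3 agree on IName, Date; apply IName, Date→Price and equate their Price entries. Row 2 is now all distinguished symbols — the join is lossless.
Dependency preservation: OrderNo, Date → IName is not contained in any single fragment, but the restricted closure of its left-hand side across the fragments still reaches the right-hand side; the remaining FDs each lie inside some fragment. All dependencies are preserved.

lossless and dependency-preserving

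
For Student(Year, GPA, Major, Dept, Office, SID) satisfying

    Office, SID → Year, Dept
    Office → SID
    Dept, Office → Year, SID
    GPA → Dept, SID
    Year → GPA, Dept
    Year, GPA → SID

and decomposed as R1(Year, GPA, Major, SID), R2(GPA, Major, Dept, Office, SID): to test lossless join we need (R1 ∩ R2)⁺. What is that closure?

R1 ∩ R2 = {GPA, Major, SID}.
GPA → Dept, SID applies, adding Dept
Closure: {GPA, Major, Dept, SID}.

GPA, Major, Dept, SID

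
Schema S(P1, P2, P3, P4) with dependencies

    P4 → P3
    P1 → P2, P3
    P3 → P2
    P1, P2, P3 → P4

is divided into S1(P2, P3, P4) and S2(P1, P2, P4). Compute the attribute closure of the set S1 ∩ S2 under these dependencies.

S1 ∩ S2 = {P2, P4}.
P4 → P3 applies, adding P3
Closure: {P2, P3, P4}.

P2, P3, P4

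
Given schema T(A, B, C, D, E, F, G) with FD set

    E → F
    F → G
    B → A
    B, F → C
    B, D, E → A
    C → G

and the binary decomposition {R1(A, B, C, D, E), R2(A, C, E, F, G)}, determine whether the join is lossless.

Common attributes: R1 ∩ R2 = {A, C, E}.
Closure of {A, C, E}: E → F applies, adding F; F → G applies, adding G. So (A, C, E)⁺ = {A, C, E, F, G}.
This closure contains every attribute of R2, so R1 ∩ R2 → R2. The join is lossless.

Yes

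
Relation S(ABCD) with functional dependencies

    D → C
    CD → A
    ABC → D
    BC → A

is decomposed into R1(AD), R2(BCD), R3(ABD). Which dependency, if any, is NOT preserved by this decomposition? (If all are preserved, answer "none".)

D → C lies within R2.
CD → A: restricted closure across fragments reaches A.
ABC → D: restricted closure across fragments reaches D.
BC → A: restricted closure across fragments reaches A.
Every dependency is enforceable on the fragments, so the decomposition is dependency-preserving.

none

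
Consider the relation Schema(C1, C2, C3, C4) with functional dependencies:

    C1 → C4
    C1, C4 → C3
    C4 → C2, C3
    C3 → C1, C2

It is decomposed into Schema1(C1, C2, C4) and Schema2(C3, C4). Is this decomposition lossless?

Yes

Common attributes: Schema1 ∩ Schema2 = {C4}.
Closure of {C4}: C4 → C2, C3 applies, adding C2, C3; C3 → C1, C2 applies, adding C1. So (C4)⁺ = {C1, C2, C3, C4}.
This closure contains every attribute of Schema1, so Schema1 ∩ Schema2 → Schema1. The join is lossless.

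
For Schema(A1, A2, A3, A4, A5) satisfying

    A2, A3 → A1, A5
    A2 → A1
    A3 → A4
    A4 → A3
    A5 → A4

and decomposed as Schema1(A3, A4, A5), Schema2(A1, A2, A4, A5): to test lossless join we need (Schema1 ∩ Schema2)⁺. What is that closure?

Schema1 ∩ Schema2 = {A4, A5}.
A4 → A3 applies, adding A3
Closure: {A3, A4, A5}.

A3, A4, A5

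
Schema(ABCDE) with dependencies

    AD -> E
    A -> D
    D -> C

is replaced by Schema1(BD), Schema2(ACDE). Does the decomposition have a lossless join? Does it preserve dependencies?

lossy but dependency-preserving

Lossless test: (D)⁺ = {CD}, which is a superkey of neither fragment — lossy.
Dependency preservation: every FD's attributes lie within a single fragment, so each can be enforced locally — preserved.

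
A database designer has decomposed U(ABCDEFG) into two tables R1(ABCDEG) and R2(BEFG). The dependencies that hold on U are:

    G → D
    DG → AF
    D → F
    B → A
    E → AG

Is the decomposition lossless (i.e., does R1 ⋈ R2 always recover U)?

Common attributes: R1 ∩ R2 = {BEG}.
Closure of {BEG}: G → D applies, adding D; DG → AF applies, adding AF. So (BEG)⁺ = {ABDEFG}.
This closure contains every attribute of R2, so R1 ∩ R2 → R2. The join is lossless.

Yes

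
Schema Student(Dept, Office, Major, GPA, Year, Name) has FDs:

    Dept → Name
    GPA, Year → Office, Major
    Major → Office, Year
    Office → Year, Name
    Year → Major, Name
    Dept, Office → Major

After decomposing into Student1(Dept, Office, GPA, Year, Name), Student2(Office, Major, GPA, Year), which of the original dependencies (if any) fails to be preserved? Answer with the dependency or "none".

none

Dept → Name lies within Student1.
GPA, Year → Office, Major lies within Student2.
Major → Office, Year lies within Student2.
Office → Year, Name lies within Student1.
Year → Major, Name: restricted closure across fragments reaches Major, Name.
Dept, Office → Major: restricted closure across fragments reaches Major.
Every dependency is enforceable on the fragments, so the decomposition is dependency-preserving.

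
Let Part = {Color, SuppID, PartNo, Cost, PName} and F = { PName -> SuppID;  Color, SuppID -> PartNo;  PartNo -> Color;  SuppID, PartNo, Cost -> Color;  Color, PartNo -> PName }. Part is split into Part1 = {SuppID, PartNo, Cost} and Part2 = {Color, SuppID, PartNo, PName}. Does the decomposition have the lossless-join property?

Yes

Common attributes: Part1 ∩ Part2 = {SuppID, PartNo}.
Closure of {SuppID, PartNo}: PartNo → Color applies, adding Color; Color, PartNo → PName applies, adding PName. So (SuppID, PartNo)⁺ = {Color, SuppID, PartNo, PName}.
This closure contains every attribute of Part2, so Part1 ∩ Part2 → Part2. The join is lossless.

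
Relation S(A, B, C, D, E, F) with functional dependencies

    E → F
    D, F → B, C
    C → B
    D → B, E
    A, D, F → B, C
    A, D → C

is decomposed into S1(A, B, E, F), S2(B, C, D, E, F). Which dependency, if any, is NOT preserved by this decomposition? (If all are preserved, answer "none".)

E → F lies within S1.
D, F → B, C lies within S2.
C → B lies within S2.
D → B, E lies within S2.
A, D, F → B, C: restricted closure across fragments reaches B, C.
A, D → C: restricted closure across fragments reaches C.
Every dependency is enforceable on the fragments, so the decomposition is dependency-preserving.

none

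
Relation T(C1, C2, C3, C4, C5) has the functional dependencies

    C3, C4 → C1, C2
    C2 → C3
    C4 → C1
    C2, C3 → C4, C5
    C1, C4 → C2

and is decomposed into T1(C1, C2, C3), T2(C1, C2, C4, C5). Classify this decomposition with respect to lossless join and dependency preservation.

lossless and dependency-preserving

Lossless test: (C1, C2)⁺ = {C1, C2, C3, C4, C5}, which contains all of one fragment — lossless.
Dependency preservation: C3, C4 → C1, C2; C2, C3 → C4, C5 are not contained in any single fragment, but the restricted closure of each left-hand side across the fragments still reaches the right-hand side; the remaining FDs each lie inside some fragment. All dependencies are preserved.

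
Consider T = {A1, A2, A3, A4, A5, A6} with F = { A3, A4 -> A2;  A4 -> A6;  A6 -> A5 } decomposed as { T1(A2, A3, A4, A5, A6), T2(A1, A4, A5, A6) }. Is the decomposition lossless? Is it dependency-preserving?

lossy but dependency-preserving

Lossless test: (A4, A5, A6)⁺ = {A4, A5, A6}, which is a superkey of neither fragment — lossy.
Dependency preservation: every FD's attributes lie within a single fragment, so each can be enforced locally — preserved.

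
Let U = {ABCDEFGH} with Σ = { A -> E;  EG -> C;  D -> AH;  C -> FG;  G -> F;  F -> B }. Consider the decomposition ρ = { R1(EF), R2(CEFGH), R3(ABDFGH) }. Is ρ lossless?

Chase test. Columns are ABCDEFGH; row i has aⱼ where attribute j ∈ Ri, else bᵢⱼ.
Initial tableau (one row per fragment):
  row 1: b11 b12 b13 b14 a5 a6 b17 b18
  row 2: b21 b22 a3 b24 a5 a6 a7 a8
  row 3: a1 a2 b33 a4 b35 a6 a7 a8
Rows 1 and 2 agree on F; apply F→B and equate their B entries.
Rows 1 and 3 agree on F; apply F→B and equate their B entries.
No row becomes fully distinguished — the join is lossy.

No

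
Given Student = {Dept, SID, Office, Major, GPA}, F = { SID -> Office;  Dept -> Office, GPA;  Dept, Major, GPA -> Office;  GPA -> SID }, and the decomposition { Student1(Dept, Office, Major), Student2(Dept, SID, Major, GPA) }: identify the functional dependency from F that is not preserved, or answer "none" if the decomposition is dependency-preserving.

Check SID → Office: no single fragment contains all of {SID, Office}, and the restricted closure of {SID} across the fragments never reaches {Office}.
Dept → Office, GPA is preserved.
Dept, Major, GPA → Office is preserved.
GPA → SID is preserved.

SID -> Office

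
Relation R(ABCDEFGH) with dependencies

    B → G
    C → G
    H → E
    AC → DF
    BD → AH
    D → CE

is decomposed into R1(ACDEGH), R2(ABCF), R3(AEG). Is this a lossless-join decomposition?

Chase test. Columns are ABCDEFGH; row i has aⱼ where attribute j ∈ Ri, else bᵢⱼ.
Initial tableau (one row per fragment):
  row 1: a1 b12 a3 a4 a5 b16 a7 a8
  row 2: a1 a2 a3 b24 b25 a6 b27 b28
  row 3: a1 b32 b33 b34 a5 b36 a7 b38
Rows 1 and 2 agree on C; apply C→G and equate their G entries.
Rows 1 and 2 agree on AC; apply AC→DF and equate their DF entries.
Rows 1 and 2 agree on D; apply D→CE and equate their CE entries.
No row becomes fully distinguished — the join is lossy.

No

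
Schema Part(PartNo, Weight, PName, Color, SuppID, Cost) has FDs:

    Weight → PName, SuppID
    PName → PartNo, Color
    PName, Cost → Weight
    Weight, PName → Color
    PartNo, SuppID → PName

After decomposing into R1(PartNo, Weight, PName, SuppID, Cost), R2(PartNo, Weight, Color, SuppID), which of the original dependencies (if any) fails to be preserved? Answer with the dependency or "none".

PName → PartNo, Color

Check PName → PartNo, Color: no single fragment contains all of {PartNo, PName, Color}, and the restricted closure of {PName} across the fragments never reaches {PartNo, Color}.
Weight → PName, SuppID is preserved.
PName, Cost → Weight is preserved.
Weight, PName → Color is preserved.
PartNo, SuppID → PName is preserved.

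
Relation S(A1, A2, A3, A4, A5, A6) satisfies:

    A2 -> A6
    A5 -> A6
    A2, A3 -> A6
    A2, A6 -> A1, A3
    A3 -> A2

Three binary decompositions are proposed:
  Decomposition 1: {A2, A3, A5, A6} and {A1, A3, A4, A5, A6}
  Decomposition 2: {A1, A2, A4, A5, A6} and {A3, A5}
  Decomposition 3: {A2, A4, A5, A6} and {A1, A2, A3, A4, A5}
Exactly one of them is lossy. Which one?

Decomposition 1: common = {A3, A5, A6}, closure = {A1, A2, A3, A5, A6} → lossless.
Decomposition 2: common = {A5}, closure = {A5, A6} → lossy.
Decomposition 3: common = {A2, A4, A5}, closure = {A1, A2, A3, A4, A5, A6} → lossless.

Decomposition 2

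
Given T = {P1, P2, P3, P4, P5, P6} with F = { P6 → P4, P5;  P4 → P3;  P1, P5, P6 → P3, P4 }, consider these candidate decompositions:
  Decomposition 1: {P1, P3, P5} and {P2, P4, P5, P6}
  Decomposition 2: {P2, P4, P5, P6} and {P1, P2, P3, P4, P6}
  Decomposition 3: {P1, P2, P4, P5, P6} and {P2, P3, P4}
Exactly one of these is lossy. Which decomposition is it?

Decomposition 1: common = {P5}, closure = {P5} → lossy.
Decomposition 2: common = {P2, P4, P6}, closure = {P2, P3, P4, P5, P6} → lossless.
Decomposition 3: common = {P2, P4}, closure = {P2, P3, P4} → lossless.

Decomposition 1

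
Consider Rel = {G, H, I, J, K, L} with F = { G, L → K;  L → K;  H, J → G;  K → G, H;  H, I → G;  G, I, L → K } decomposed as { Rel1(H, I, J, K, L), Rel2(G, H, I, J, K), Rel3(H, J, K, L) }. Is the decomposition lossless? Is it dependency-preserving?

lossless and dependency-preserving

Lossless test (chase): Rows 1 and 2 agree on H, J; apply H, J→G and equate their G entries. Rows 1 and 3 agree on H, J; apply H, J→G and equate their G entries. Row 1 is now all distinguished symbols — the join is lossless.
Dependency preservation: G, L → K; G, I, L → K are not contained in any single fragment, but the restricted closure of each left-hand side across the fragments still reaches the right-hand side; the remaining FDs each lie inside some fragment. All dependencies are preserved.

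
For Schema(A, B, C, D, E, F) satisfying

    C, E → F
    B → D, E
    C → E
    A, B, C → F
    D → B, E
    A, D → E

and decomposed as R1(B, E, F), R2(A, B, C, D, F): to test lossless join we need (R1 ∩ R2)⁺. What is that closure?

R1 ∩ R2 = {B, F}.
B → D, E applies, adding D, E
Closure: {B, D, E, F}.

B, D, E, F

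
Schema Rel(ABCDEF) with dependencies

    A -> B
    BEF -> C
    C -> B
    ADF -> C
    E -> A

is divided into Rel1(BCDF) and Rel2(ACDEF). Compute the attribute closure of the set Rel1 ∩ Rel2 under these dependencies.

Rel1 ∩ Rel2 = {CDF}.
C → B applies, adding B
Closure: {BCDF}.

BCDF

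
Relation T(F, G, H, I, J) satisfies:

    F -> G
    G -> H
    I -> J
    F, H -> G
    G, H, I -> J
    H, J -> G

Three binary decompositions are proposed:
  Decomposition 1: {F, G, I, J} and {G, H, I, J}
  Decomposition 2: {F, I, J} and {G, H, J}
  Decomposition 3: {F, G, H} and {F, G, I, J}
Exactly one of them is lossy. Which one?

Decomposition 2

Decomposition 1: common = {G, I, J}, closure = {G, H, I, J} → lossless.
Decomposition 2: common = {J}, closure = {J} → lossy.
Decomposition 3: common = {F, G}, closure = {F, G, H} → lossless.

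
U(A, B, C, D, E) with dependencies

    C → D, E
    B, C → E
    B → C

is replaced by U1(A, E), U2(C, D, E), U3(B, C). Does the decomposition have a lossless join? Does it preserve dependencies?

lossy but dependency-preserving

Lossless test (chase): Rows 2 and 3 agree on C; apply C→D, E and equate their D, E entries. No row becomes fully distinguished — the join is lossy.
Dependency preservation: B, C → E is not contained in any single fragment, but the restricted closure of its left-hand side across the fragments still reaches the right-hand side; the remaining FDs each lie inside some fragment. All dependencies are preserved.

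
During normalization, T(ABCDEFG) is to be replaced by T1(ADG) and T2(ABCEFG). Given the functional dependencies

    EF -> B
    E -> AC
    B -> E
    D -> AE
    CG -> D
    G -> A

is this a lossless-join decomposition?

No

Common attributes: T1 ∩ T2 = {AG}.
No dependency enlarges {AG}, so (AG)⁺ = {AG}.
The closure contains neither all of T1 = {ADG} nor all of T2 = {ABCEFG}, so the common attributes are not a superkey of either fragment. The join is lossy.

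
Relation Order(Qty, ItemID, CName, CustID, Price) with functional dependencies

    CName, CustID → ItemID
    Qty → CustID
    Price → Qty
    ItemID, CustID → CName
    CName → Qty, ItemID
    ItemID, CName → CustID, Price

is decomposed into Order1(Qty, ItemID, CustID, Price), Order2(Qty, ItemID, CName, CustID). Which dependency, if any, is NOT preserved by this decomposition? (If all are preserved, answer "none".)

none

CName, CustID → ItemID lies within Order2.
Qty → CustID lies within Order1.
Price → Qty lies within Order1.
ItemID, CustID → CName lies within Order2.
CName → Qty, ItemID lies within Order2.
ItemID, CName → CustID, Price: restricted closure across fragments reaches CustID, Price.
Every dependency is enforceable on the fragments, so the decomposition is dependency-preserving.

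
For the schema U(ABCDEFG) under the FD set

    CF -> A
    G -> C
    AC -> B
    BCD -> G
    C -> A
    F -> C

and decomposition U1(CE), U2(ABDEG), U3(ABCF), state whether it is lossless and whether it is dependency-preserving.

lossy and not dependency-preserving

Lossless test (chase): Rows 1 and 3 agree on C; apply C→A and equate their A entries. Rows 1 and 3 agree on AC; apply AC→B and equate their B entries. No row becomes fully distinguished — the join is lossy.
Dependency preservation: the restricted closure of {G} across the fragments never reaches {C}, so G → C cannot be enforced without a join — not preserved.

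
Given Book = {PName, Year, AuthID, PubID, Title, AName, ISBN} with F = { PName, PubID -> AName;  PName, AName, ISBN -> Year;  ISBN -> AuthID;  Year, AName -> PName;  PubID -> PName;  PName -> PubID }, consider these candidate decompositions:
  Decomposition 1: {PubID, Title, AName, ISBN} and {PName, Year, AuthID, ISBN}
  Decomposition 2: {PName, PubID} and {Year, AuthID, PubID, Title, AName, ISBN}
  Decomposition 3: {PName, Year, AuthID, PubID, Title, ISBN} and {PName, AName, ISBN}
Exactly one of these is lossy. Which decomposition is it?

Decomposition 1

Decomposition 1: common = {ISBN}, closure = {AuthID, ISBN} → lossy.
Decomposition 2: common = {PubID}, closure = {PName, PubID, AName} → lossless.
Decomposition 3: common = {PName, ISBN}, closure = {PName, Year, AuthID, PubID, AName, ISBN} → lossless.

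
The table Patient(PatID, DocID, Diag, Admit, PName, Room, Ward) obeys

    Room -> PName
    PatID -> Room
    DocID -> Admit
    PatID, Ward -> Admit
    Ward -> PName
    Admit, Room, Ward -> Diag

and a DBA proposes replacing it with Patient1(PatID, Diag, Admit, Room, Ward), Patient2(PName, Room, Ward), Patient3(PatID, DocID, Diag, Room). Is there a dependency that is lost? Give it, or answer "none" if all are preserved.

DocID -> Admit

Check DocID → Admit: no single fragment contains all of {DocID, Admit}, and the restricted closure of {DocID} across the fragments never reaches {Admit}.
Room → PName is preserved.
PatID → Room is preserved.
PatID, Ward → Admit is preserved.
Ward → PName is preserved.
Admit, Room, Ward → Diag is preserved.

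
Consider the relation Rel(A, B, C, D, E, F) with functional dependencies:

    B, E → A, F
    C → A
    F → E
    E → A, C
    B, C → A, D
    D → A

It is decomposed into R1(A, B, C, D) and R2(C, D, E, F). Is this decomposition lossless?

Common attributes: R1 ∩ R2 = {C, D}.
Closure of {C, D}: C → A applies, adding A. So (C, D)⁺ = {A, C, D}.
The closure contains neither all of R1 = {A, B, C, D} nor all of R2 = {C, D, E, F}, so the common attributes are not a superkey of either fragment. The join is lossy.

No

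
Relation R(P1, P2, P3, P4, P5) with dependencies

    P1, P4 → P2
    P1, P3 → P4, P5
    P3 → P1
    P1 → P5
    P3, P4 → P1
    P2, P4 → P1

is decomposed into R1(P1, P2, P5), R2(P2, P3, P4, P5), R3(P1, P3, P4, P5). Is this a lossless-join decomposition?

Chase test. Columns are P1, P2, P3, P4, P5; row i has aⱼ where attribute j ∈ Ri, else bᵢⱼ.
Initial tableau (one row per fragment):
  row 1: a1 a2 b13 b14 a5
  row 2: b21 a2 a3 a4 a5
  row 3: a1 b32 a3 a4 a5
Rows 2 and 3 agree on P3; apply P3→P1 and equate their P1 entries.
Rows 2 and 3 agree on P1, P4; apply P1, P4→P2 and equate their P2 entries.
Row 2 is now all distinguished symbols — the join is lossless.

Yes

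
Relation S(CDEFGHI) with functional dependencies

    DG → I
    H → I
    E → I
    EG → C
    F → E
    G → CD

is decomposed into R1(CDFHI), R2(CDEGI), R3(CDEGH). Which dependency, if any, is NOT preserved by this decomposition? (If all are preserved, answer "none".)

Check F → E: no single fragment contains all of {EF}, and the restricted closure of {F} across the fragments never reaches {E}.
DG → I is preserved.
H → I is preserved.
E → I is preserved.
EG → C is preserved.
G → CD is preserved.

F → E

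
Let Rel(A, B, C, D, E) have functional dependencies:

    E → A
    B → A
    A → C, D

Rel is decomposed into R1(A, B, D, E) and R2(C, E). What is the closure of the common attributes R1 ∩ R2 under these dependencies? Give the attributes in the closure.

R1 ∩ R2 = {E}.
E → A applies, adding A
A → C, D applies, adding C, D
Closure: {A, C, D, E}.

A, C, D, E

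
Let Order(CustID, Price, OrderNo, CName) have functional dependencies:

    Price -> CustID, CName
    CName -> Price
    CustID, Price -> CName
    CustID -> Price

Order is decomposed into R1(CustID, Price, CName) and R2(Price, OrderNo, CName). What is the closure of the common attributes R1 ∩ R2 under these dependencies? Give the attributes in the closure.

R1 ∩ R2 = {Price, CName}.
Price → CustID, CName applies, adding CustID
Closure: {CustID, Price, CName}.

CustID, Price, CName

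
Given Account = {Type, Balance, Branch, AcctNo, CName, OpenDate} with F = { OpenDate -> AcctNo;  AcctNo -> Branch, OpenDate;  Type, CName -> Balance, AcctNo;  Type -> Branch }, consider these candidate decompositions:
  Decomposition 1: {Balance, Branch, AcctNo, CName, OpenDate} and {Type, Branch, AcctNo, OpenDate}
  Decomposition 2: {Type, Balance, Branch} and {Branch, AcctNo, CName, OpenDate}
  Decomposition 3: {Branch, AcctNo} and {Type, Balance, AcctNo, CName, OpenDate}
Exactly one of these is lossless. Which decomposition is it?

Decomposition 1: common = {Branch, AcctNo, OpenDate}, closure = {Branch, AcctNo, OpenDate} → lossy.
Decomposition 2: common = {Branch}, closure = {Branch} → lossy.
Decomposition 3: common = {AcctNo}, closure = {Branch, AcctNo, OpenDate} → lossless.

Decomposition 3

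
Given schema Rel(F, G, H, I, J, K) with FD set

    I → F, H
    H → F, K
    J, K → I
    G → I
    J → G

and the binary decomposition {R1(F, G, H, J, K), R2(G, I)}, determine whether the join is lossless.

Common attributes: R1 ∩ R2 = {G}.
Closure of {G}: G → I applies, adding I; I → F, H applies, adding F, H; H → F, K applies, adding K. So (G)⁺ = {F, G, H, I, K}.
This closure contains every attribute of R2, so R1 ∩ R2 → R2. The join is lossless.

Yes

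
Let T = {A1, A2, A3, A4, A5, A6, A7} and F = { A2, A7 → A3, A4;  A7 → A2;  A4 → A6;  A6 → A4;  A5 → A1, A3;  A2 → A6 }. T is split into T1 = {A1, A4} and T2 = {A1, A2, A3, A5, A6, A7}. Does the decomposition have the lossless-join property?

No

Common attributes: T1 ∩ T2 = {A1}.
No dependency enlarges {A1}, so (A1)⁺ = {A1}.
The closure contains neither all of T1 = {A1, A4} nor all of T2 = {A1, A2, A3, A5, A6, A7}, so the common attributes are not a superkey of either fragment. The join is lossy.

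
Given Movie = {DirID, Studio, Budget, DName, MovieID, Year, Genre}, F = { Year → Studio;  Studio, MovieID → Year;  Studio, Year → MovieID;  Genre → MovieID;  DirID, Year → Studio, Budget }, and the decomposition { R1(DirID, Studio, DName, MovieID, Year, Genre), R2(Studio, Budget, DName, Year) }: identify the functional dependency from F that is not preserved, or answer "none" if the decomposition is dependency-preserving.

DirID, Year → Studio, Budget

Check DirID, Year → Studio, Budget: no single fragment contains all of {DirID, Studio, Budget, Year}, and the restricted closure of {DirID, Year} across the fragments never reaches {Studio, Budget}.
Year → Studio is preserved.
Studio, MovieID → Year is preserved.
Studio, Year → MovieID is preserved.
Genre → MovieID is preserved.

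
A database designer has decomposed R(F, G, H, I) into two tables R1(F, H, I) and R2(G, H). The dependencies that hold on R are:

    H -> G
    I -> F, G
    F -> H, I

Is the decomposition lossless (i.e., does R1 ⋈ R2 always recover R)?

Yes

Common attributes: R1 ∩ R2 = {H}.
Closure of {H}: H → G applies, adding G. So (H)⁺ = {G, H}.
This closure contains every attribute of R2, so R1 ∩ R2 → R2. The join is lossless.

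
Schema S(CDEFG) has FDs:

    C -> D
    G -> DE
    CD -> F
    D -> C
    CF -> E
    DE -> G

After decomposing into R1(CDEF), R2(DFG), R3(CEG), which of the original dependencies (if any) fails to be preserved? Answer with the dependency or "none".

none

C → D lies within R1.
G → DE: restricted closure across fragments reaches DE.
CD → F lies within R1.
D → C lies within R1.
CF → E lies within R1.
DE → G: restricted closure across fragments reaches G.
Every dependency is enforceable on the fragments, so the decomposition is dependency-preserving.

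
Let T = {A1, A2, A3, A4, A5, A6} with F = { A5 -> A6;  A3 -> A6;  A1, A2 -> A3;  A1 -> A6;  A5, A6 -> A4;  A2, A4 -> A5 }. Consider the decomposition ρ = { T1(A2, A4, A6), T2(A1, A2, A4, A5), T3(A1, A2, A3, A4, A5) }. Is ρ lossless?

Yes

Chase test. Columns are A1, A2, A3, A4, A5, A6; row i has aⱼ where attribute j ∈ Ti, else bᵢⱼ.
Initial tableau (one row per fragment):
  row 1: b11 a2 b13 a4 b15 a6
  row 2: a1 a2 b23 a4 a5 b26
  row 3: a1 a2 a3 a4 a5 b36
Rows 2 and 3 agree on A5; apply A5→A6 and equate their A6 entries.
Rows 2 and 3 agree on A1, A2; apply A1, A2→A3 and equate their A3 entries.
Rows 1 and 2 agree on A2, A4; apply A2, A4→A5 and equate their A5 entries.
Rows 1 and 2 agree on A5; apply A5→A6 and equate their A6 entries.
Row 2 is now all distinguished symbols — the join is lossless.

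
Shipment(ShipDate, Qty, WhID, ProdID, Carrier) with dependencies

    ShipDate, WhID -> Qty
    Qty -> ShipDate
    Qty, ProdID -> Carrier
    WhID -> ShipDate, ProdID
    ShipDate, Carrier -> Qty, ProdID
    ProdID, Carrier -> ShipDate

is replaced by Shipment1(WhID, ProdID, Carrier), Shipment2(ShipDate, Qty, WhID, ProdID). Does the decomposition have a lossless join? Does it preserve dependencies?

Lossless test: (WhID, ProdID)⁺ = {ShipDate, Qty, WhID, ProdID, Carrier}, which contains all of one fragment — lossless.
Dependency preservation: the restricted closure of {Qty, ProdID} across the fragments never reaches {Carrier}, so Qty, ProdID → Carrier cannot be enforced without a join — not preserved.

lossless but not dependency-preserving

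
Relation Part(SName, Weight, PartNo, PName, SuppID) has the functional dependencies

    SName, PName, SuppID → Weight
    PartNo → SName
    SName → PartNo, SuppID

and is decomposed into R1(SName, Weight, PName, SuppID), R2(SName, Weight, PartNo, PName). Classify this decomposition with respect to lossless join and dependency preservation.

lossless and dependency-preserving

Lossless test: (SName, Weight, PName)⁺ = {SName, Weight, PartNo, PName, SuppID}, which contains all of one fragment — lossless.
Dependency preservation: SName → PartNo, SuppID is not contained in any single fragment, but the restricted closure of its left-hand side across the fragments still reaches the right-hand side; the remaining FDs each lie inside some fragment. All dependencies are preserved.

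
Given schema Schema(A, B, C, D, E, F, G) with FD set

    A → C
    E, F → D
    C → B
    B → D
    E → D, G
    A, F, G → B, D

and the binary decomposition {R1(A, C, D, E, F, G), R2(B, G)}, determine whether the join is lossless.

Common attributes: R1 ∩ R2 = {G}.
No dependency enlarges {G}, so (G)⁺ = {G}.
The closure contains neither all of R1 = {A, C, D, E, F, G} nor all of R2 = {B, G}, so the common attributes are not a superkey of either fragment. The join is lossy.

No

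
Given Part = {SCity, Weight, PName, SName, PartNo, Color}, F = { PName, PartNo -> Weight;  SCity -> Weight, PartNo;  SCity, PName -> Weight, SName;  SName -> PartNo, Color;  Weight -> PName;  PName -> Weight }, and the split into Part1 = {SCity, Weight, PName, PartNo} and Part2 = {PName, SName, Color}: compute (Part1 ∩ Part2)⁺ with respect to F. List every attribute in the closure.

Part1 ∩ Part2 = {PName}.
PName → Weight applies, adding Weight
Closure: {Weight, PName}.

Weight, PName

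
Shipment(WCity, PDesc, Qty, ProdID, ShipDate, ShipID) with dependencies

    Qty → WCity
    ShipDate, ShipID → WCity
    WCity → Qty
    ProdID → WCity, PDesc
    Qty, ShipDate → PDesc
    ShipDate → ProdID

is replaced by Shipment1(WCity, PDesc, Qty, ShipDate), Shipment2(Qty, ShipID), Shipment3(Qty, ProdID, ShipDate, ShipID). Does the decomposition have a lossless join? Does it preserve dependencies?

Lossless test (chase): Rows 1 and 2 agree on Qty; apply Qty→WCity and equate their WCity entries. Rows 1 and 3 agree on Qty; apply Qty→WCity and equate their WCity entries. Rows 1 and 3 agree on Qty, ShipDate; apply Qty, ShipDate→PDesc and equate their PDesc entries. Rows 1 and 3 agree on ShipDate; apply ShipDate→ProdID and equate their ProdID entries. Row 3 is now all distinguished symbols — the join is lossless.
Dependency preservation: the restricted closure of {ProdID} across the fragments never reaches {WCity, PDesc}, so ProdID → WCity, PDesc cannot be enforced without a join — not preserved.

lossless but not dependency-preserving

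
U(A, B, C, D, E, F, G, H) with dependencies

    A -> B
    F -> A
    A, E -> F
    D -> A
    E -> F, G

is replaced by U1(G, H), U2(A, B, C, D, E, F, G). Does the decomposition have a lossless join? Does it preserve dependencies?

lossy but dependency-preserving

Lossless test: (G)⁺ = {G}, which is a superkey of neither fragment — lossy.
Dependency preservation: every FD's attributes lie within a single fragment, so each can be enforced locally — preserved.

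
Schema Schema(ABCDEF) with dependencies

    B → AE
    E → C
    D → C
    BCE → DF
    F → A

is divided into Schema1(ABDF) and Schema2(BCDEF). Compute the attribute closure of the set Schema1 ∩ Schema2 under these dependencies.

ABCDEF

Schema1 ∩ Schema2 = {BDF}.
B → AE applies, adding AE
E → C applies, adding C
Closure: {ABCDEF}.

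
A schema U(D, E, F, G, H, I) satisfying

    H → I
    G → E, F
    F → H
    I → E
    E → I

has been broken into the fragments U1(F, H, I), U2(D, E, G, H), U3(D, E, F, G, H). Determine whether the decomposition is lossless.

Chase test. Columns are D, E, F, G, H, I; row i has aⱼ where attribute j ∈ Ui, else bᵢⱼ.
Initial tableau (one row per fragment):
  row 1: b11 b12 a3 b14 a5 a6
  row 2: a1 a2 b23 a4 a5 b26
  row 3: a1 a2 a3 a4 a5 b36
Rows 1 and 2 agree on H; apply H→I and equate their I entries.
Rows 1 and 3 agree on H; apply H→I and equate their I entries.
Rows 2 and 3 agree on G; apply G→E, F and equate their E, F entries.
Rows 1 and 2 agree on I; apply I→E and equate their E entries.
Row 2 is now all distinguished symbols — the join is lossless.

Yes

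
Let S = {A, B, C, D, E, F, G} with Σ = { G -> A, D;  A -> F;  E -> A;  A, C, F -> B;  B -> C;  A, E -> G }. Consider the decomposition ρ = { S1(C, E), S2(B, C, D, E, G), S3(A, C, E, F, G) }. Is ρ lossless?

Yes

Chase test. Columns are A, B, C, D, E, F, G; row i has aⱼ where attribute j ∈ Si, else bᵢⱼ.
Initial tableau (one row per fragment):
  row 1: b11 b12 a3 b14 a5 b16 b17
  row 2: b21 a2 a3 a4 a5 b26 a7
  row 3: a1 b32 a3 b34 a5 a6 a7
Rows 2 and 3 agree on G; apply G→A, D and equate their A, D entries.
Rows 2 and 3 agree on A; apply A→F and equate their F entries.
Rows 1 and 2 agree on E; apply E→A and equate their A entries.
Rows 2 and 3 agree on A, C, F; apply A, C, F→B and equate their B entries.
Rows 1 and 2 agree on A, E; apply A, E→G and equate their G entries.
Rows 1 and 2 agree on G; apply G→A, D and equate their A, D entries.
Rows 1 and 2 agree on A; apply A→F and equate their F entries.
Rows 1 and 2 agree on A, C, F; apply A, C, F→B and equate their B entries.
Row 1 is now all distinguished symbols — the join is lossless.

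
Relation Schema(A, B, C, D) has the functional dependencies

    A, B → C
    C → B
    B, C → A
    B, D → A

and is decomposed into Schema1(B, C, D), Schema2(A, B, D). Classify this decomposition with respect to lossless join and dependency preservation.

Lossless test: (B, D)⁺ = {A, B, C, D}, which contains all of one fragment — lossless.
Dependency preservation: the restricted closure of {A, B} across the fragments never reaches {C}, so A, B → C cannot be enforced without a join — not preserved.

lossless but not dependency-preserving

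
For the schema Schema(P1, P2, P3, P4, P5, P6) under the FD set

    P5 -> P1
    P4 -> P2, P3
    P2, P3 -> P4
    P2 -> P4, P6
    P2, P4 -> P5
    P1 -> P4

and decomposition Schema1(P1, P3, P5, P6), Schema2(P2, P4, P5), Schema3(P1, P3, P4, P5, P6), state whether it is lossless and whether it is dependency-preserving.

Lossless test (chase): Rows 1 and 2 agree on P5; apply P5→P1 and equate their P1 entries. Rows 2 and 3 agree on P4; apply P4→P2, P3 and equate their P2, P3 entries. Rows 2 and 3 agree on P2; apply P2→P4, P6 and equate their P4, P6 entries. Rows 1 and 2 agree on P1; apply P1→P4 and equate their P4 entries. Rows 1 and 2 agree on P4; apply P4→P2, P3 and equate their P2, P3 entries. Row 1 is now all distinguished symbols — the join is lossless.
Dependency preservation: P4 → P2, P3; P2, P3 → P4; P2 → P4, P6 are not contained in any single fragment, but the restricted closure of each left-hand side across the fragments still reaches the right-hand side; the remaining FDs each lie inside some fragment. All dependencies are preserved.

lossless and dependency-preserving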